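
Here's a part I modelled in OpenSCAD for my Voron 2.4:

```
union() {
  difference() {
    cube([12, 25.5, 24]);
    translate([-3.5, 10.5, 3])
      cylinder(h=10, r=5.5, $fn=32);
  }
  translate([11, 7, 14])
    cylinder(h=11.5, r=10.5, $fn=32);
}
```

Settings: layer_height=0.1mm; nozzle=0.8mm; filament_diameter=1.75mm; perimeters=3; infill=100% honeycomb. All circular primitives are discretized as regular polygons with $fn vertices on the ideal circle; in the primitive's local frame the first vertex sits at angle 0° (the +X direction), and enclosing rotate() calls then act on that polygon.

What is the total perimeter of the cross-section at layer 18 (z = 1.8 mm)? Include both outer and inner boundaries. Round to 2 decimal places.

75.00 mm

At z = 1.8 mm: the cube is present — its section is the full 12×25.5 rectangle (perimeter 75.00 mm); the cylinder at (-3.5, 10.5) is not intersected at this z (z outside [3, 13]); Subtracting the remaining from the first: none of the subtracted shapes is present at this height, so the 12×25.5 cube is unchanged — boundary = 75.00 mm; the cylinder at (11, 7) does not reach this height (z outside [14, 25.5]); Taking the union: only that combined region is present, so the union is just that shape — boundary = 75.00 mm. Overall, the cross-section is a single solid region. Total boundary length (outer) = 75.00 mm.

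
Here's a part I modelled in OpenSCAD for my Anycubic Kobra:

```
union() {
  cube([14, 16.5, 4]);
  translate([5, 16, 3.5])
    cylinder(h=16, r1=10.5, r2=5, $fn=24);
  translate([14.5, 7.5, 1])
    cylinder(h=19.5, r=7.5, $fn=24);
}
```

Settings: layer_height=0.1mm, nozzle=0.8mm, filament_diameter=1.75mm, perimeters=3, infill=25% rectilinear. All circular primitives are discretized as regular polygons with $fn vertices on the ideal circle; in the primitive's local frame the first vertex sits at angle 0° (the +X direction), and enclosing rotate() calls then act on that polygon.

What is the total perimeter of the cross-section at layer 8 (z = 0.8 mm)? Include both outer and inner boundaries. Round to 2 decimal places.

At z = 0.8 mm: the 14×16.5 cube contributes its full rectangle (perimeter 61.00 mm); the cone at (5, 16) is not intersected at this z (z outside [3.5, 19.5]); the cylinder at (14.5, 7.5) is not intersected at this z (z outside [1, 20.5]); Taking the union: only the 14×16.5 cube is present, so the union is just that shape — boundary = 61.00 mm. Overall, the cross-section is a single solid region. Total boundary length (outer) = 61.00 mm.

61.00 mm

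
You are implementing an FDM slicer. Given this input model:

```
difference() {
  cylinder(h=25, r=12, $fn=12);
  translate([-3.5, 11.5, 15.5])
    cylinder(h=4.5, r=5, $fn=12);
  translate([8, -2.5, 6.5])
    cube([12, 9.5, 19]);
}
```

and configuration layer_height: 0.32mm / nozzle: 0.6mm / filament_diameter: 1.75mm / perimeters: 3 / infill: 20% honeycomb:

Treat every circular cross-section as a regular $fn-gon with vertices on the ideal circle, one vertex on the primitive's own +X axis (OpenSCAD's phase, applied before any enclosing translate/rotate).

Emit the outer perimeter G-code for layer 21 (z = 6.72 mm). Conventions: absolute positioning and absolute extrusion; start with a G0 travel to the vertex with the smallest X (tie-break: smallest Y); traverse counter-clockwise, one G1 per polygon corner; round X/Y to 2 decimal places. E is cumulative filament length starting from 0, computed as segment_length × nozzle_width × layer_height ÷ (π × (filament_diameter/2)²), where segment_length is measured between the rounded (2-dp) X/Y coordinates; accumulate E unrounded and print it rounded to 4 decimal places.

At z = 6.72 mm: the r=12 cylinder contributes a regular 12-gon of circumradius 12; the cylinder at (-3.5, 11.5) does not reach this height (z outside [15.5, 20]); the cube at (8, -2.5) is present — its section is the full 12×9.5 rectangle; After the difference (first − rest): starting from the r=12 cylinder, the 12×9.5 cube at (8, -2.5) partially overlaps it — only the 30.23 mm² overlap (of its 114.00 mm²) is removed, clipping the outline — 1 connected region. The outline is a single polygon with 14 vertices. Extrusion per mm of travel: 0.6 × 0.32 / (π × 0.875²) = 0.079824. Accumulating E over each segment gives final E = 6.2692.

G0 X-12.00 Y0.00 Z6.72
G1 X-10.39 Y-6.00 E0.4959
G1 X-6.00 Y-10.39 E0.9915
G1 X0.00 Y-12.00 E1.4874
G1 X6.00 Y-10.39 E1.9832
G1 X10.39 Y-6.00 E2.4788
G1 X11.33 Y-2.50 E2.7681
G1 X8.00 Y-2.50 E3.0339
G1 X8.00 Y7.00 E3.7923
G1 X9.39 Y7.00 E3.9032
G1 X6.00 Y10.39 E4.2859
G1 X0.00 Y12.00 E4.7818
G1 X-6.00 Y10.39 E5.2777
G1 X-10.39 Y6.00 E5.7733
G1 X-12.00 Y0.00 E6.2692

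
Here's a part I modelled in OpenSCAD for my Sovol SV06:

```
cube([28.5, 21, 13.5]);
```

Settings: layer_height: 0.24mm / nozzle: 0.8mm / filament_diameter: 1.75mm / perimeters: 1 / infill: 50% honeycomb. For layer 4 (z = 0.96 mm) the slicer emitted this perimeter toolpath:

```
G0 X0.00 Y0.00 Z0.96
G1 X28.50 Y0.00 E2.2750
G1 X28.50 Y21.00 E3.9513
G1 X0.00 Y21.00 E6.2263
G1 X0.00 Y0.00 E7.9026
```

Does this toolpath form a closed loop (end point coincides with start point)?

yes

Start point (G0): (0.00, 0.00). End point (last G1): the path returns to the start — closed.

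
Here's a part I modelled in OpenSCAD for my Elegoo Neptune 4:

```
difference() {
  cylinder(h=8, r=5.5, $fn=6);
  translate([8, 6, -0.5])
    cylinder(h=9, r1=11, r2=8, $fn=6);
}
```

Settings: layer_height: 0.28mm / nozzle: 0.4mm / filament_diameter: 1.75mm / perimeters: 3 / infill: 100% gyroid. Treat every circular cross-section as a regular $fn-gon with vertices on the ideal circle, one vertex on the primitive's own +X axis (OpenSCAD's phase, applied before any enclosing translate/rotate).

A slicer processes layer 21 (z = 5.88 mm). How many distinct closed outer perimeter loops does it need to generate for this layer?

1

At z = 5.88 mm: the r=5.5 cylinder contributes a regular 6-gon of circumradius 5.5; the cone at (8, 6): at t=0.709 of its height the radius interpolates to r₁+(r₂−r₁)t = 8.873, giving a regular 6-gon of that circumradius; Taking the first minus the rest: starting from the r=5.5 cylinder, the cone at (8, 6) partially overlaps it — only the 17.12 mm² overlap (of its 204.56 mm²) is removed, clipping the outline — 1 connected region. The result has 1 disconnected region.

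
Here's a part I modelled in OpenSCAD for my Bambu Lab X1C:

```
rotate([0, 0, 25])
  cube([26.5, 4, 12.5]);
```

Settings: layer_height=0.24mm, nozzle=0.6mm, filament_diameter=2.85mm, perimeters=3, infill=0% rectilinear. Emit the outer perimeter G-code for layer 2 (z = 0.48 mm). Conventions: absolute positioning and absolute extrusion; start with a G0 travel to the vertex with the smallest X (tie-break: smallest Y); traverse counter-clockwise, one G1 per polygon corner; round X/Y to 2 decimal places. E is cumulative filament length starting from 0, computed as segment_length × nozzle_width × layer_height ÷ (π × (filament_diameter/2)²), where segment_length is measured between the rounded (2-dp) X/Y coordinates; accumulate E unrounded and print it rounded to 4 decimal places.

At z = 0.48 mm: the cube is present — its section is the full 26.5×4 rectangle; (whole slice rotated 25° about Z — lengths, areas and connectivity unchanged). The outline is a single polygon with 4 vertices. Extrusion per mm of travel: 0.6 × 0.24 / (π × 1.425²) = 0.022573. Accumulating E over each segment gives final E = 1.3769.

G0 X-1.69 Y3.63 Z0.48
G1 X0.00 Y0.00 E0.0904
G1 X24.02 Y11.20 E0.6886
G1 X22.33 Y14.82 E0.7788
G1 X-1.69 Y3.63 E1.3769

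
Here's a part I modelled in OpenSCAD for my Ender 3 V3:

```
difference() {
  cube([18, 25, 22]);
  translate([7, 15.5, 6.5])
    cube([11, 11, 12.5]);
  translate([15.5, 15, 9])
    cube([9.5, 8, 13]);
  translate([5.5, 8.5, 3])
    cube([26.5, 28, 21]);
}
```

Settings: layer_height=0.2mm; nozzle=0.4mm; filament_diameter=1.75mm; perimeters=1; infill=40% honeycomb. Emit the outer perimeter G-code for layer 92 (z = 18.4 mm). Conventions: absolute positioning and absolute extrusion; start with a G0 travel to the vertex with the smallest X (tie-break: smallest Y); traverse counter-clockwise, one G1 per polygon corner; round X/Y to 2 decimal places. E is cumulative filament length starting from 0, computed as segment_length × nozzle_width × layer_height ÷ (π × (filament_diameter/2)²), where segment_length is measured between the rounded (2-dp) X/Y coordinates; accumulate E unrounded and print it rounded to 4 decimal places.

G0 X0.00 Y0.00 Z18.40
G1 X18.00 Y0.00 E0.5987
G1 X18.00 Y8.50 E0.8814
G1 X5.50 Y8.50 E1.2971
G1 X5.50 Y25.00 E1.8459
G1 X0.00 Y25.00 E2.0289
G1 X0.00 Y0.00 E2.8604

At z = 18.4 mm: the 18×25 cube contributes its full rectangle; the cube at (7, 15.5) (footprint 11×11) is included at this height; the cube at (15.5, 15) is present — its section is the full 9.5×8 rectangle; the 26.5×28 cube at (5.5, 8.5) contributes its full rectangle; Taking the first minus the rest: starting from the 18×25 cube, the 11×11 cube at (7, 15.5) partially overlaps it — only the 104.50 mm² overlap (of its 121.00 mm²) is removed, clipping the outline; the 9.5×8 cube at (15.5, 15) partially overlaps it — only the 1.25 mm² overlap (of its 76.00 mm²) is removed, clipping the outline; the 26.5×28 cube at (5.5, 8.5) partially overlaps it — only the 100.50 mm² overlap (of its 742.00 mm²) is removed, clipping the outline — 1 connected region. The outline is a single polygon with 6 vertices. Extrusion per mm of travel: 0.4 × 0.2 / (π × 0.875²) = 0.033260. Accumulating E over each segment gives final E = 2.8604.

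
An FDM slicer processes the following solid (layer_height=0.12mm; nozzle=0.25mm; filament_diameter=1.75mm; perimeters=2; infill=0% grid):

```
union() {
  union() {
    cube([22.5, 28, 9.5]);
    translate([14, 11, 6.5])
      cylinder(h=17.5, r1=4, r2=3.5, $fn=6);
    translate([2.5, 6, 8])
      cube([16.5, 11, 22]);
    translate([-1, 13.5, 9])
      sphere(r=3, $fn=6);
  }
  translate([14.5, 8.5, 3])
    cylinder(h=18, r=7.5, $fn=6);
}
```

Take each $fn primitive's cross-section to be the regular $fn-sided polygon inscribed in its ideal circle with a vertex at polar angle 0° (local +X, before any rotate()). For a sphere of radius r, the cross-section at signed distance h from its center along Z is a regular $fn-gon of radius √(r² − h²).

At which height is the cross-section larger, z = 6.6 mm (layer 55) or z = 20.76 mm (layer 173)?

layer 55 (z = 6.6 mm)

Layer 55 (z = 6.6): the cube is present — its section is the full 22.5×28 rectangle (area 630.00 mm²); the cone at (14, 11) contributes a regular 6-gon of circumradius 3.997 (interpolated between r1=4 and r2=3.5 at t=0.006) (area = (6/2)·3.997²·sin(360°/6) = 41.51 mm²); the cube at (2.5, 6) does not reach this height (z outside [8, 30]); the sphere at (-1, 13.5): section is a regular 6-gon, circumradius = √(r²−h²) = √(3²−2.4²) = 1.800 (area = (6/2)·1.800²·sin(360°/6) = 8.42 mm²); Merging all regions: the regions partially overlap — summed areas 679.93 mm² minus the doubly-counted overlap 42.62 mm² gives 637.31 mm² — area = 637.31 mm²; the cylinder at (14.5, 8.5): section is a regular 6-gon, circumradius r=7.5 (area = (6/2)·7.500²·sin(360°/6) = 146.14 mm²); Taking the union: the r=7.5 cylinder at (14.5, 8.5) lies entirely inside the result so far, so the union is just the result so far — area = 637.31 mm². So its area = 637.31 mm². Layer 173 (z = 20.76): the cube does not reach this height (z outside [0, 9.5]); the cone at (14, 11): at t=0.815 of its height the radius interpolates to r₁+(r₂−r₁)t = 3.593, giving a regular 6-gon of that circumradius (area = (6/2)·3.593²·sin(360°/6) = 33.53 mm²); the 16.5×11 cube at (2.5, 6) contributes its full rectangle (area 181.50 mm²); the sphere at (-1, 13.5) does not reach this height (|z−center|=11.760 > r=3); Taking the union: the cone at (14, 11) lies entirely inside the 16.5×11 cube at (2.5, 6), so the union is just the 16.5×11 cube at (2.5, 6) — area = 181.50 mm²; the r=7.5 cylinder at (14.5, 8.5) contributes a regular 6-gon of circumradius 7.5 (area = (6/2)·7.500²·sin(360°/6) = 146.14 mm²); Merging all regions: the regions partially overlap — summed areas 327.64 mm² minus the doubly-counted overlap 93.47 mm² gives 234.17 mm² — area = 234.17 mm². So its area = 234.17 mm². Layer 55 is larger (637.31 vs 234.17 mm²).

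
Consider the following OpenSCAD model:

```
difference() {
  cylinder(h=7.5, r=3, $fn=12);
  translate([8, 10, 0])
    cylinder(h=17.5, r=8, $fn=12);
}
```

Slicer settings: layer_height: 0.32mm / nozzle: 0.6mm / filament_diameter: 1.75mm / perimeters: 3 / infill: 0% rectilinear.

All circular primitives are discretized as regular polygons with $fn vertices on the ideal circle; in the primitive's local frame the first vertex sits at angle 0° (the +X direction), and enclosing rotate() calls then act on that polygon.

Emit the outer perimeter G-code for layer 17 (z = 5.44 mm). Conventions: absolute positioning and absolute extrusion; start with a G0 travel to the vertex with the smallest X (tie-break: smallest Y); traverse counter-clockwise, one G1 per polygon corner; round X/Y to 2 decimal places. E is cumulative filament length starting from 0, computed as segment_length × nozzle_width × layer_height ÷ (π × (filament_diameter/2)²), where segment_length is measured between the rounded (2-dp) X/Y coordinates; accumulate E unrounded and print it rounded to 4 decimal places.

G0 X-3.00 Y0.00 Z5.44
G1 X-2.60 Y-1.50 E0.1239
G1 X-1.50 Y-2.60 E0.2481
G1 X0.00 Y-3.00 E0.3720
G1 X1.50 Y-2.60 E0.4959
G1 X2.60 Y-1.50 E0.6201
G1 X3.00 Y0.00 E0.7440
G1 X2.60 Y1.50 E0.8680
G1 X1.50 Y2.60 E0.9921
G1 X0.00 Y3.00 E1.1161
G1 X-1.50 Y2.60 E1.2400
G1 X-2.60 Y1.50 E1.3642
G1 X-3.00 Y0.00 E1.4881

At z = 5.44 mm: the cylinder: section is a regular 12-gon, circumradius r=3; the cylinder at (8, 10): section is a regular 12-gon, circumradius r=8; After the difference (first − rest): starting from the r=3 cylinder, the r=8 cylinder at (8, 10) misses the remaining region (no effect) — 1 connected region. The outline is a single polygon with 12 vertices. Extrusion per mm of travel: 0.6 × 0.32 / (π × 0.875²) = 0.079824. Accumulating E over each segment gives final E = 1.4881.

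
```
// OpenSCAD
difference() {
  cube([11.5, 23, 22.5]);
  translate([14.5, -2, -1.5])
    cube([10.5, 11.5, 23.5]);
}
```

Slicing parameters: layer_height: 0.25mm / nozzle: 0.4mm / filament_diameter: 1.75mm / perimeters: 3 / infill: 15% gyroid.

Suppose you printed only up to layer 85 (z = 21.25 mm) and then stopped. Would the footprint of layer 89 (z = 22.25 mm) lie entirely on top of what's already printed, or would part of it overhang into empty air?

entirely on top

Compare the two slices. At z = 21.25: the cube (footprint 11.5×23) is included at this height (area 264.50 mm²); the 10.5×11.5 cube at (14.5, -2) contributes its full rectangle (area 120.75 mm²); After the difference (first − rest): starting from the 11.5×23 cube (264.50 mm²), the 10.5×11.5 cube at (14.5, -2) misses the remaining region (no effect) — area = 264.50 mm². At z = 22.25: the cube (footprint 11.5×23) is included at this height (area 264.50 mm²); the cube at (14.5, -2) is not intersected at this z (z outside [-1.5, 22]); Subtracting the remaining from the first: none of the subtracted shapes is present at this height, so the 11.5×23 cube is unchanged — area = 264.50 mm². Checking containment: the cross-section at z = 22.25 is a subset of the cross-section at z = 21.25.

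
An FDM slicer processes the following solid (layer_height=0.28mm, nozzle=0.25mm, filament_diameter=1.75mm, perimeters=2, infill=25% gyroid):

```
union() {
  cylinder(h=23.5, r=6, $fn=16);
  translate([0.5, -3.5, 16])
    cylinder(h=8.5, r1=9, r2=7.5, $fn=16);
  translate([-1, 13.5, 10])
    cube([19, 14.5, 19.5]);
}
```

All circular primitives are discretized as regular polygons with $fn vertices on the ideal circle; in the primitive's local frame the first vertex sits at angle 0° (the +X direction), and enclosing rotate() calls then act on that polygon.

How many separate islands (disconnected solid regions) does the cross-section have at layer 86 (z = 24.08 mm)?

At z = 24.08 mm: the cylinder is absent (z outside [0, 23.5]); the cone at (0.5, -3.5) contributes a regular 16-gon of circumradius 7.574 (interpolated between r1=9 and r2=7.5 at t=0.951); the cube at (-1, 13.5) (footprint 19×14.5) is included at this height; Merging all regions: the 2 present regions are separate (no shared area or edge), so areas and boundary lengths simply add and each stays a separate island — 2 connected regions. Overall, the cross-section has 2 separate islands. Island count = 2.

2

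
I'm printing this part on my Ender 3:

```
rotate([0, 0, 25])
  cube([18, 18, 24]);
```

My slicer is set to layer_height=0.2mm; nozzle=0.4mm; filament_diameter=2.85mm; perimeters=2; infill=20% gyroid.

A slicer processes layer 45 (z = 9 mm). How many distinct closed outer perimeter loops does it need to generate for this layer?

At z = 9 mm: the cube is present — its section is the full 18×18 rectangle; (rotated 25° about Z; rotation is an isometry so areas/perimeters/island counts are preserved). The result has 1 disconnected region.

1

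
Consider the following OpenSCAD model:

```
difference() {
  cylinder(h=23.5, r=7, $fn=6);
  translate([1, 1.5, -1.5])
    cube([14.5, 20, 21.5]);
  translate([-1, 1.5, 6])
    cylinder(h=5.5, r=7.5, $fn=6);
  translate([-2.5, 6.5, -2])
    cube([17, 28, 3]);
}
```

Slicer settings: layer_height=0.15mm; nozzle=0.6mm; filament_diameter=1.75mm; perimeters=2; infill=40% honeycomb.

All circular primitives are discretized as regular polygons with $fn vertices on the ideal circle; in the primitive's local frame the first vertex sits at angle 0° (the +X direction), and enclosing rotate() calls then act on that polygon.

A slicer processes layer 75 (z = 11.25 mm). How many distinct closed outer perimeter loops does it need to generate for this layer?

At z = 11.25 mm: the r=7 cylinder gives a regular 6-gon of circumradius 7 (constant along its height); the 14.5×20 cube at (1, 1.5) contributes its full rectangle; the cylinder at (-1, 1.5): section is a regular 6-gon, circumradius r=7.5; the cube at (-2.5, 6.5) is absent (z outside [-2, 1]); Subtracting the remaining from the first: starting from the r=7 cylinder, the 14.5×20 cube at (1, 1.5) partially overlaps it — only the 17.41 mm² overlap (of its 290.00 mm²) is removed, clipping the outline; the r=7.5 cylinder at (-1, 1.5) partially overlaps it — only the 94.13 mm² overlap (of its 146.14 mm²) is removed, clipping the outline — 1 connected region. The result has 1 disconnected region.

1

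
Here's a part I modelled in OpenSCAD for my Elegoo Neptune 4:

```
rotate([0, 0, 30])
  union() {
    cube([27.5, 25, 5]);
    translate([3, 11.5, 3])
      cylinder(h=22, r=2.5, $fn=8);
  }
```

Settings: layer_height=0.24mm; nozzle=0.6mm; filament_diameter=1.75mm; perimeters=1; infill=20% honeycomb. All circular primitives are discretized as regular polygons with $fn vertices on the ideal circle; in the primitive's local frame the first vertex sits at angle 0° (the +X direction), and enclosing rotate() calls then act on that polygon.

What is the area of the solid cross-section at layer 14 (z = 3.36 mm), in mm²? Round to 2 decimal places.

At z = 3.36 mm: the 27.5×25 cube contributes its full rectangle (area 687.50 mm²); the r=2.5 cylinder at (3, 11.5) gives a regular 8-gon of circumradius 2.5 (constant along its height) (area = (8/2)·2.500²·sin(360°/8) = 17.68 mm²); Taking the union: the r=2.5 cylinder at (3, 11.5) lies entirely inside the 27.5×25 cube, so the union is just the 27.5×25 cube — area = 687.50 mm²; (whole slice rotated 30° about Z — lengths, areas and connectivity unchanged). Overall, the cross-section is a single solid region. Net area = 687.50 mm².

687.50 mm²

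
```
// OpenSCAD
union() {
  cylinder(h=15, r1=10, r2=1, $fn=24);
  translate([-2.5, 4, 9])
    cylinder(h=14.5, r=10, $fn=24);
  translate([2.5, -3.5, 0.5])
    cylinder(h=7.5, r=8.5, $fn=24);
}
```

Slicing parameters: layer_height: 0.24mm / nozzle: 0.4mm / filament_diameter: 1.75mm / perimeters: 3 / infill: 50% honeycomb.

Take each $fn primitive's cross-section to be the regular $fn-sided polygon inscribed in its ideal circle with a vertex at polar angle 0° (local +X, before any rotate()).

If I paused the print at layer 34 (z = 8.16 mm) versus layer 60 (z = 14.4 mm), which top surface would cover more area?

layer 60 (z = 14.4 mm)

Layer 34 (z = 8.16): the cone: at t=0.544 of its height the radius interpolates to r₁+(r₂−r₁)t = 5.104, giving a regular 24-gon of that circumradius (area = (24/2)·5.104²·sin(360°/24) = 80.91 mm²); the cylinder at (-2.5, 4) is not intersected at this z (z outside [9, 23.5]); the cylinder at (2.5, -3.5) is not intersected at this z (z outside [0.5, 8]); Merging all regions: only the cone is present, so the union is just that shape — area = 80.91 mm². So its area = 80.91 mm². Layer 60 (z = 14.4): the cone: at t=0.960 of its height the radius interpolates to r₁+(r₂−r₁)t = 1.360, giving a regular 24-gon of that circumradius (area = (24/2)·1.360²·sin(360°/24) = 5.74 mm²); the r=10 cylinder at (-2.5, 4) gives a regular 24-gon of circumradius 10 (constant along its height) (area = (24/2)·10.000²·sin(360°/24) = 310.58 mm²); the cylinder at (2.5, -3.5) is absent (z outside [0.5, 8]); Combining (union): the cone lies entirely inside the r=10 cylinder at (-2.5, 4), so the union is just the r=10 cylinder at (-2.5, 4) — area = 310.58 mm². So its area = 310.58 mm². Layer 60 is larger (310.58 vs 80.91 mm²).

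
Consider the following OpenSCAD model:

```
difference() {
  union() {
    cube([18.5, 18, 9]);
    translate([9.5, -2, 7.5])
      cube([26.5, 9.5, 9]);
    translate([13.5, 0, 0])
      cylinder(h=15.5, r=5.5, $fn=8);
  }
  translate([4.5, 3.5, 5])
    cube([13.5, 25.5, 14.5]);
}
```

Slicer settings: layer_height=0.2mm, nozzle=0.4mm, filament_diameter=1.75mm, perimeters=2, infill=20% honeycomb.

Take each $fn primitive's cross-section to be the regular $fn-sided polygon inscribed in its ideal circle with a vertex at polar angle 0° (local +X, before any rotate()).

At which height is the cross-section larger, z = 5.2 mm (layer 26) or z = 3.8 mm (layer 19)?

layer 19 (z = 3.8 mm)

Layer 26 (z = 5.2): the 18.5×18 cube contributes its full rectangle (area 333.00 mm²); the cube at (9.5, -2) is not intersected at this z (z outside [7.5, 16.5]); the r=5.5 cylinder at (13.5, 0) gives a regular 8-gon of circumradius 5.5 (constant along its height) (area = (8/2)·5.500²·sin(360°/8) = 85.56 mm²); Combining (union): the regions partially overlap — summed areas 418.56 mm² minus the doubly-counted overlap 42.48 mm² gives 376.08 mm² — area = 376.08 mm²; the cube at (4.5, 3.5) is present — its section is the full 13.5×25.5 rectangle (area 344.25 mm²); Taking the first minus the rest: starting from that combined region (376.08 mm²), the 13.5×25.5 cube at (4.5, 3.5) partially overlaps it — only the 195.75 mm² overlap (of its 344.25 mm²) is removed, clipping the outline — area = 180.33 mm². So its area = 180.33 mm². Layer 19 (z = 3.8): the cube is present — its section is the full 18.5×18 rectangle (area 333.00 mm²); the cube at (9.5, -2) does not reach this height (z outside [7.5, 16.5]); the r=5.5 cylinder at (13.5, 0) gives a regular 8-gon of circumradius 5.5 (constant along its height) (area = (8/2)·5.500²·sin(360°/8) = 85.56 mm²); Merging all regions: the regions partially overlap — summed areas 418.56 mm² minus the doubly-counted overlap 42.48 mm² gives 376.08 mm² — area = 376.08 mm²; the cube at (4.5, 3.5) is not intersected at this z (z outside [5, 19.5]); Taking the first minus the rest: none of the subtracted shapes is present at this height, so that combined region is unchanged — area = 376.08 mm². So its area = 376.08 mm². Layer 19 is larger (376.08 vs 180.33 mm²).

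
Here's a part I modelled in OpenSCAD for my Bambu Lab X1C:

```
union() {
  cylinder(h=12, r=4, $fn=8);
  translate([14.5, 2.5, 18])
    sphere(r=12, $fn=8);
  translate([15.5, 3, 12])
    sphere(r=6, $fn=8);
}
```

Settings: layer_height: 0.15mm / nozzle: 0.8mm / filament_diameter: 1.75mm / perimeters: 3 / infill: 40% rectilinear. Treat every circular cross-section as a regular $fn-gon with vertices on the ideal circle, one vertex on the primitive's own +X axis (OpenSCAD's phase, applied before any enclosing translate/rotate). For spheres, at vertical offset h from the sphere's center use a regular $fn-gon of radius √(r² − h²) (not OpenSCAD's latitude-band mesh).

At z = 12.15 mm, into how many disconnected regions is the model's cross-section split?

At z = 12.15 mm: the cylinder does not reach this height (z outside [0, 12]); the r=12 sphere at (14.5, 2.5) slices to a regular 8-gon of circumradius 10.477 (√(r²−h²) with h=5.85 from center); the sphere at (15.5, 3): section is a regular 8-gon, circumradius = √(r²−h²) = √(6²−0.15²) = 5.998; Taking the union: the r=6 sphere at (15.5, 3) lies entirely inside the r=12 sphere at (14.5, 2.5), so the union is just the r=12 sphere at (14.5, 2.5) — 1 connected region. The result has 1 disconnected region.

1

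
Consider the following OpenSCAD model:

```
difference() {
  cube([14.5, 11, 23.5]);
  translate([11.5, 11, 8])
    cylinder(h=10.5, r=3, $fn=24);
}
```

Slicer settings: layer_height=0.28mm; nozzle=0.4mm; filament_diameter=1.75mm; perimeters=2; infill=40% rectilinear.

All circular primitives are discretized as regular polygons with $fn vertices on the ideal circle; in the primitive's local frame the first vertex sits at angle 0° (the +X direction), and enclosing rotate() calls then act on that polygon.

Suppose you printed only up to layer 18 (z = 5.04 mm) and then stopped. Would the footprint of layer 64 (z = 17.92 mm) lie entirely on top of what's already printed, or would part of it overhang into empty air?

Compare the two slices. At z = 5.04: the 14.5×11 cube contributes its full rectangle (area 159.50 mm²); the cylinder at (11.5, 11) is absent (z outside [8, 18.5]); Subtracting the remaining from the first: none of the subtracted shapes is present at this height, so the 14.5×11 cube is unchanged — area = 159.50 mm². At z = 17.92: the cube (footprint 14.5×11) is included at this height (area 159.50 mm²); the cylinder at (11.5, 11): section is a regular 24-gon, circumradius r=3 (area = (24/2)·3.000²·sin(360°/24) = 27.95 mm²); Taking the first minus the rest: starting from the 14.5×11 cube (159.50 mm²), the r=3 cylinder at (11.5, 11) partially overlaps it — only the 13.98 mm² overlap (of its 27.95 mm²) is removed, clipping the outline — area = 145.52 mm². Checking containment: the cross-section at z = 17.92 is a subset of the cross-section at z = 5.04.

entirely on top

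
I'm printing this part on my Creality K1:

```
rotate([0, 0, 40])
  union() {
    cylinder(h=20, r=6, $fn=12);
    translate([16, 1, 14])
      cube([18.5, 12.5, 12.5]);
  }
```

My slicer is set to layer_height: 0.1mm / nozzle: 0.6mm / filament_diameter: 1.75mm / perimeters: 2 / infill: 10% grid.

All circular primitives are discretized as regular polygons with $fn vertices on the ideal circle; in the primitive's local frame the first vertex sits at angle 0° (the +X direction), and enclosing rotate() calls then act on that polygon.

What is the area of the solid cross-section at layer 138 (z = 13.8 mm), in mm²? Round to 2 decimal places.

108.00 mm²

At z = 13.8 mm: the r=6 cylinder gives a regular 12-gon of circumradius 6 (constant along its height) (area = (12/2)·6.000²·sin(360°/12) = 108.00 mm²); the cube at (16, 1) is not intersected at this z (z outside [14, 26.5]); Taking the union: only the r=6 cylinder is present, so the union is just that shape — area = 108.00 mm²; (rotated 40° about Z; rotation is an isometry so areas/perimeters/island counts are preserved). Overall, the cross-section is a single solid region. Net area = 108.00 mm².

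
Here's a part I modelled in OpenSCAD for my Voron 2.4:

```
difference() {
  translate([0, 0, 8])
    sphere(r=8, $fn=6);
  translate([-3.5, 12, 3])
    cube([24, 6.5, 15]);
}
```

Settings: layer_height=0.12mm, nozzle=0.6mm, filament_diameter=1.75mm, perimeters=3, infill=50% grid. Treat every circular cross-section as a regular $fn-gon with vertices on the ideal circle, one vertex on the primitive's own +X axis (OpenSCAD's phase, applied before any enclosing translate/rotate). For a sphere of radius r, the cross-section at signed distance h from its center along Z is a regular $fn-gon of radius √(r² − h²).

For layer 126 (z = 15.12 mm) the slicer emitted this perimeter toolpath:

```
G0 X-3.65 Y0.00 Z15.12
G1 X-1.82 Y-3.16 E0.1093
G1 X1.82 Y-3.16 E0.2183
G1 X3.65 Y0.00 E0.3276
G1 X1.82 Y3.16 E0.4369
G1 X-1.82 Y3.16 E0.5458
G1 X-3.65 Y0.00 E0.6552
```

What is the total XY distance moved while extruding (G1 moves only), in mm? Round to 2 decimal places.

21.89 mm

Sum the Euclidean lengths of each G1 segment: total = 21.89 mm.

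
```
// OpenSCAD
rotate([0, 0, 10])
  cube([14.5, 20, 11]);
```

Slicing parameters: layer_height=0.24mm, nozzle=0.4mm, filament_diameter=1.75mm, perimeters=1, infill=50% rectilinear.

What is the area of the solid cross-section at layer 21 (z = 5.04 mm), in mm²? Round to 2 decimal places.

290.00 mm²

At z = 5.04 mm: the cube is present — its section is the full 14.5×20 rectangle (area 290.00 mm²); (whole slice rotated 10° about Z — lengths, areas and connectivity unchanged). Overall, the cross-section is a single solid region. Net area = 290.00 mm².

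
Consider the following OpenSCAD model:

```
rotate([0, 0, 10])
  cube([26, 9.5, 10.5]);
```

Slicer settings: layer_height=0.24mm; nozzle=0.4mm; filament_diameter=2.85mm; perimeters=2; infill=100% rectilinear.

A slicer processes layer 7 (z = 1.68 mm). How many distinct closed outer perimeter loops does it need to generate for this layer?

At z = 1.68 mm: the cube is present — its section is the full 26×9.5 rectangle; (whole slice rotated 10° about Z — lengths, areas and connectivity unchanged). The result has 1 disconnected region.

1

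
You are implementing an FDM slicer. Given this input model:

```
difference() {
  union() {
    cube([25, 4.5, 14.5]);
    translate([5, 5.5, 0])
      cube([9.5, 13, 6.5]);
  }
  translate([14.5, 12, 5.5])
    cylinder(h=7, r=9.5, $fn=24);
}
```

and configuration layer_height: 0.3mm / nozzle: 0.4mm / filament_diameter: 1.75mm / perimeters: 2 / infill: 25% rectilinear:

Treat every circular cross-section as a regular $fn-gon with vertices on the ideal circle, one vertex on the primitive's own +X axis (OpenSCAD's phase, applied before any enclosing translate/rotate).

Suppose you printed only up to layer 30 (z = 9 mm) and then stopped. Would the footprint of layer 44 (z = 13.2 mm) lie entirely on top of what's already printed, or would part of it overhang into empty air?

Compare the two slices. At z = 9: the cube is present — its section is the full 25×4.5 rectangle (area 112.50 mm²); the cube at (5, 5.5) is not intersected at this z (z outside [0, 6.5]); Combining (union): only the 25×4.5 cube is present, so the union is just that shape — area = 112.50 mm²; the r=9.5 cylinder at (14.5, 12) contributes a regular 24-gon of circumradius 9.5 (area = (24/2)·9.500²·sin(360°/24) = 280.30 mm²); Taking the first minus the rest: starting from that combined region (112.50 mm²), the r=9.5 cylinder at (14.5, 12) partially overlaps it — only the 15.24 mm² overlap (of its 280.30 mm²) is removed, clipping the outline — area = 97.26 mm². At z = 13.2: the 25×4.5 cube contributes its full rectangle (area 112.50 mm²); the cube at (5, 5.5) is not intersected at this z (z outside [0, 6.5]); Taking the union: only the 25×4.5 cube is present, so the union is just that shape — area = 112.50 mm²; the cylinder at (14.5, 12) does not reach this height (z outside [5.5, 12.5]); Subtracting the remaining from the first: none of the subtracted shapes is present at this height, so that combined region is unchanged — area = 112.50 mm². Checking containment: at z = 13.2 the cross-section extends beyond the z = 9 cross-section by about 15.24 mm².

part overhangs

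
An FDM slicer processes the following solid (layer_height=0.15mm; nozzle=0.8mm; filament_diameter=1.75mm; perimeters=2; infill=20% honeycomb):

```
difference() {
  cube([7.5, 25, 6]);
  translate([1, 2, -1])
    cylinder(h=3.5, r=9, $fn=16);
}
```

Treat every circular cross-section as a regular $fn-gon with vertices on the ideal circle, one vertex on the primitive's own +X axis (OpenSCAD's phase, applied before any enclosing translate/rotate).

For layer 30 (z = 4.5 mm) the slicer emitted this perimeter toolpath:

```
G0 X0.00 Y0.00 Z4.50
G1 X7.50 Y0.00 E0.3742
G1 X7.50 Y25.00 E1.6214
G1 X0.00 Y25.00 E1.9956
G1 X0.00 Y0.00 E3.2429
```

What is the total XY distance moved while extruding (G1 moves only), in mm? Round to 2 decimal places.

65.00 mm

Sum the Euclidean lengths of each G1 segment: total = 65.00 mm.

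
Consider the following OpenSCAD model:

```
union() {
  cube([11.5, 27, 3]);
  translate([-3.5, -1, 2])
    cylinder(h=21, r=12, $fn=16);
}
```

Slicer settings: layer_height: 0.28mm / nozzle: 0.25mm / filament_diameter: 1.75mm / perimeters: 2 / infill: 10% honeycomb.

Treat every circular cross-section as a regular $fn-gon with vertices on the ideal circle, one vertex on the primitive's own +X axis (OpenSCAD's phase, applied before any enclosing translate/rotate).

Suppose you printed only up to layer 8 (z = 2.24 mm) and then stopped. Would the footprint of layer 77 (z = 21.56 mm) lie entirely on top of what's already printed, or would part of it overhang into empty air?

entirely on top

Compare the two slices. At z = 2.24: the 11.5×27 cube contributes its full rectangle (area 310.50 mm²); the r=12 cylinder at (-3.5, -1) gives a regular 16-gon of circumradius 12 (constant along its height) (area = (16/2)·12.000²·sin(360°/16) = 440.85 mm²); Merging all regions: the regions partially overlap — summed areas 751.35 mm² minus the doubly-counted overlap 61.03 mm² gives 690.32 mm² — area = 690.32 mm². At z = 21.56: the cube does not reach this height (z outside [0, 3]); the cylinder at (-3.5, -1): section is a regular 16-gon, circumradius r=12 (area = (16/2)·12.000²·sin(360°/16) = 440.85 mm²); Combining (union): only the r=12 cylinder at (-3.5, -1) is present, so the union is just that shape — area = 440.85 mm². Checking containment: the cross-section at z = 21.56 is a subset of the cross-section at z = 2.24.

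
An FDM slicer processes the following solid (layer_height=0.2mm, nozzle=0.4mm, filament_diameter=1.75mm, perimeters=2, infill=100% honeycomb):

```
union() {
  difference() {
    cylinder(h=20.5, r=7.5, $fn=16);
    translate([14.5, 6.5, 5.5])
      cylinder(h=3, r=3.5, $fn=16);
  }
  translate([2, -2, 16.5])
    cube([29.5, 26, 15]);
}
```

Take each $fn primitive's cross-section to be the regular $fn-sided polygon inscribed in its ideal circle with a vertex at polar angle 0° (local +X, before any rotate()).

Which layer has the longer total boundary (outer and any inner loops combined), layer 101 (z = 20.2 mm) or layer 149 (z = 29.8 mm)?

Layer 101 (z = 20.2): the r=7.5 cylinder contributes a regular 16-gon of circumradius 7.5 (perimeter = 2·16·7.500·sin(180°/16) = 46.82 mm); the cylinder at (14.5, 6.5) is absent (z outside [5.5, 8.5]); Taking the first minus the rest: none of the subtracted shapes is present at this height, so the r=7.5 cylinder is unchanged — boundary = 46.82 mm; the 29.5×26 cube at (2, -2) contributes its full rectangle (perimeter 111.00 mm); Merging all regions: the regions partially overlap (shared area 39.05 mm²), so the edge portions inside another operand are dropped and the merged outline is re-measured after clipping — boundary = 131.91 mm. So its perimeter = 131.91 mm. Layer 149 (z = 29.8): the cylinder is not intersected at this z (z outside [0, 20.5]); the cylinder at (14.5, 6.5) does not reach this height (z outside [5.5, 8.5]); After the difference (first − rest): the first operand is absent here, so nothing remains; the cube at (2, -2) (footprint 29.5×26) is included at this height (perimeter 111.00 mm); Taking the union: only the 29.5×26 cube at (2, -2) is present, so the union is just that shape — boundary = 111.00 mm. So its perimeter = 111.00 mm. Layer 101 is larger (131.91 vs 111.00 mm).

layer 101 (z = 20.2 mm)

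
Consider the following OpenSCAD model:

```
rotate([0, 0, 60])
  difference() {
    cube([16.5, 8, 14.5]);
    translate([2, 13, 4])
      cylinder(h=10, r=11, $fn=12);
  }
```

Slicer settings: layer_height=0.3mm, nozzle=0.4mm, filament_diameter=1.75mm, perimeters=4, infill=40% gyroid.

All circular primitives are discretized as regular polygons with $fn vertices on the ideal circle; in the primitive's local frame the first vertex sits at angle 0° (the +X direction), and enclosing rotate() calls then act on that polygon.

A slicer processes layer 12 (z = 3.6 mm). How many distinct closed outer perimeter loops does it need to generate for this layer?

At z = 3.6 mm: the cube (footprint 16.5×8) is included at this height; the cylinder at (2, 13) does not reach this height (z outside [4, 14]); Subtracting the remaining from the first: none of the subtracted shapes is present at this height, so the 16.5×8 cube is unchanged — 1 connected region; (rotated 60° about Z; rotation is an isometry so areas/perimeters/island counts are preserved). The result has 1 disconnected region.

1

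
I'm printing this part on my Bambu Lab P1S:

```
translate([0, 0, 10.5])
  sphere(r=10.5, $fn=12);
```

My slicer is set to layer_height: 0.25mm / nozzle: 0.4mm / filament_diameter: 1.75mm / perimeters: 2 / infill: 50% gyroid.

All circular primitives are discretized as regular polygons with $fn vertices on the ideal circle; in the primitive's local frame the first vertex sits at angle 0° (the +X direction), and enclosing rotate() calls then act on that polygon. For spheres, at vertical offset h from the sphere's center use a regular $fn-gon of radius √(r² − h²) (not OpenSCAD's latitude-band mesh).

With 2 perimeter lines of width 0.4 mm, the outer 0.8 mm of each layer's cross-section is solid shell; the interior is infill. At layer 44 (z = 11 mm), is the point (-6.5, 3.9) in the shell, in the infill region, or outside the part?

At z = 11 mm: the r=10.5 sphere contributes a regular 12-gon of circumradius √(10.5²−0.5²) = 10.488. Overall, the cross-section is a single solid region. The nearest boundary edge runs (-5.24, 9.08)→(-9.08, 5.24); distance from the point to it = 2.78 mm. The point is inside the cross-section and 2.78 mm from the nearest boundary — more than the 0.8 mm shell width (2 × 0.4), so it's in the infill interior.

infill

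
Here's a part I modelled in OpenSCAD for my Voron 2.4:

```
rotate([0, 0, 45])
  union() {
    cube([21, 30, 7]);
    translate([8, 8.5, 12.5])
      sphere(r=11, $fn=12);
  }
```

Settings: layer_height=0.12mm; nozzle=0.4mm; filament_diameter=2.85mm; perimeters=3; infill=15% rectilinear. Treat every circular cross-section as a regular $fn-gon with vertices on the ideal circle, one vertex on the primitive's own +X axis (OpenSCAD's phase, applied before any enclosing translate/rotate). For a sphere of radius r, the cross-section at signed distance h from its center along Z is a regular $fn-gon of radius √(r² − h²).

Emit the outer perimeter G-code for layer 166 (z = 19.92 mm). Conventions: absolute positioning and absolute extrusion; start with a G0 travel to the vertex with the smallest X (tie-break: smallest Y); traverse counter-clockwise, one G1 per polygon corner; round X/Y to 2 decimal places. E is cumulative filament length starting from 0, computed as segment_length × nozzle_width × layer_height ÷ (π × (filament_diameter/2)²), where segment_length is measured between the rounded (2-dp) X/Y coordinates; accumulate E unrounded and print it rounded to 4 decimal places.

G0 X-8.20 Y9.57 Z19.92
G1 X-6.10 Y5.93 E0.0316
G1 X-2.46 Y3.82 E0.0633
G1 X1.75 Y3.82 E0.0950
G1 X5.39 Y5.93 E0.1266
G1 X7.49 Y9.57 E0.1582
G1 X7.49 Y13.77 E0.1898
G1 X5.39 Y17.41 E0.2215
G1 X1.75 Y19.51 E0.2531
G1 X-2.46 Y19.51 E0.2847
G1 X-6.10 Y17.41 E0.3164
G1 X-8.20 Y13.77 E0.3480
G1 X-8.20 Y9.57 E0.3796

At z = 19.92 mm: the cube is not intersected at this z (z outside [0, 7]); the r=11 sphere at (8, 8.5) slices to a regular 12-gon of circumradius 8.121 (√(r²−h²) with h=7.42 from center); Merging all regions: only the r=11 sphere at (8, 8.5) is present, so the union is just that shape — 1 connected region; (whole slice rotated 45° about Z — lengths, areas and connectivity unchanged). The outline is a single polygon with 12 vertices. Extrusion per mm of travel: 0.4 × 0.12 / (π × 1.425²) = 0.007524. Accumulating E over each segment gives final E = 0.3796.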